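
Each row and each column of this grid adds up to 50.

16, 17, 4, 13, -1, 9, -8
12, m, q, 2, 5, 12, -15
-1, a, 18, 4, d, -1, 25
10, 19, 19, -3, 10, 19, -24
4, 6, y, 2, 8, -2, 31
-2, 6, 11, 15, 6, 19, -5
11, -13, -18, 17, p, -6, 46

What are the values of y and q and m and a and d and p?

Row 7: 11 − 13 − 18 + 17 − 6 + 46 = 37, so its missing entry is 50 − 37 = 13.
Column 5: -1 + 5 + 10 + 8 + 6 + 13 = 41, so its missing entry is 50 − 41 = 9.
Row 3: -1 + 18 + 4 + 9 − 1 + 25 = 54, so its missing entry is 50 − 54 = -4.
Column 2: 17 − 4 + 19 + 6 + 6 − 13 = 31, so its missing entry is 50 − 31 = 19.
Row 2: 12 + 19 + 2 + 5 + 12 − 15 = 35, so its missing entry is 50 − 35 = 15.
Row 5: 4 + 6 + 2 + 8 − 2 + 31 = 49, so its missing entry is 50 − 49 = 1.

y = 1, q = 15, m = 19, a = -4, d = 9, p = 13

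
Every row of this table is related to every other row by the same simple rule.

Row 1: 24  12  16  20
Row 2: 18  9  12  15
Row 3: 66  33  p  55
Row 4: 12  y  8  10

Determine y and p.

y = 6, p = 44

Each row is a constant multiple of every other row — this is a multiplication table with the headers hidden.
Row 4 is 10/20 = 1/2 times row 1, so its entry in column 2 is 12 × 1/2 = 6.
Row 3 is 55/20 = 11/4 times row 1, so its entry in column 3 is 16 × 11/4 = 44.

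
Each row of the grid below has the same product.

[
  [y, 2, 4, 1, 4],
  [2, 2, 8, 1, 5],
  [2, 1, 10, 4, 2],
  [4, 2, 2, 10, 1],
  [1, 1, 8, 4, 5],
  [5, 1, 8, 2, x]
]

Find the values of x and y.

Rows 4 and 5 each multiply to 160, so every row has product 160.
Row 6: 5×1×8×2 = 80, so the missing entry is 160 ÷ 80 = 2.
Row 1: 2×4×1×4 = 32, so the missing entry is 160 ÷ 32 = 5.

x = 2, y = 5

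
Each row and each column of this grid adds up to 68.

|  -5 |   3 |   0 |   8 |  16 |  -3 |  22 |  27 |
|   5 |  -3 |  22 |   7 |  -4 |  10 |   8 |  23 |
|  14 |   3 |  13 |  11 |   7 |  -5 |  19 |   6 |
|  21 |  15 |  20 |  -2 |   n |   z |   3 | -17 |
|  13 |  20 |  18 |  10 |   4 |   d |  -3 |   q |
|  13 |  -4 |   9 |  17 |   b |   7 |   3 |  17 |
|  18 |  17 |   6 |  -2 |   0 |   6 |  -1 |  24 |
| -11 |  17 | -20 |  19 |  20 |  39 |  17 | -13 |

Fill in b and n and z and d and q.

Row 6 has 13 − 4 + 9 + 17 + 7 + 3 + 17 = 62; the blank must be 68 − 62 = 6.
Column 5 has 16 − 4 + 7 + 4 + 6 + 0 + 20 = 49; the blank must be 68 − 49 = 19.
Column 8 has 27 + 23 + 6 − 17 + 17 + 24 − 13 = 67; the blank must be 68 − 67 = 1.
Row 5 has 13 + 20 + 18 + 10 + 4 − 3 + 1 = 63; the blank must be 68 − 63 = 5.
Row 4 has 21 + 15 + 20 − 2 + 19 + 3 − 17 = 59; the blank must be 68 − 59 = 9.

b = 6, n = 19, z = 9, d = 5, q = 1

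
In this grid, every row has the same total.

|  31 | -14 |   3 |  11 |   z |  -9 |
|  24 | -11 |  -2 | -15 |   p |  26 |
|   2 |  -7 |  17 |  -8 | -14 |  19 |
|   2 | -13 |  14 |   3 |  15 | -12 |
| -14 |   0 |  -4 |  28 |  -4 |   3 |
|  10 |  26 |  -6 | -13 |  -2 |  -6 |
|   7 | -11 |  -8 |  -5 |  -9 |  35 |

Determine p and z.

p = -13, z = -13

Rows 4 and 6 both add up to 9, so every row sums to 9.
Row 2: 24 − 11 − 2 − 15 + 26 = 22, so the missing entry is 9 − 22 = -13.
Row 1: 31 − 14 + 3 + 11 − 9 = 22, so the missing entry is 9 − 22 = -13.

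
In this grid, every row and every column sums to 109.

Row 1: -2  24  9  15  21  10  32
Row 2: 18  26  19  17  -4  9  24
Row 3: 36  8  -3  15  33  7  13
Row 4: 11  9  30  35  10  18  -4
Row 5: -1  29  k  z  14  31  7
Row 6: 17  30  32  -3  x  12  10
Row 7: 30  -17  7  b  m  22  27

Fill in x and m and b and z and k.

x = 11, m = 24, b = 16, z = 14, k = 15

Row 6: 17 + 30 + 32 − 3 + 12 + 10 = 98, so its missing entry is 109 − 98 = 11.
Column 5: 21 − 4 + 33 + 10 + 14 + 11 = 85, so its missing entry is 109 − 85 = 24.
Column 3: 9 + 19 − 3 + 30 + 32 + 7 = 94, so its missing entry is 109 − 94 = 15.
Row 5: -1 + 29 + 15 + 14 + 31 + 7 = 95, so its missing entry is 109 − 95 = 14.
Row 7: 30 − 17 + 7 + 24 + 22 + 27 = 93, so its missing entry is 109 − 93 = 16.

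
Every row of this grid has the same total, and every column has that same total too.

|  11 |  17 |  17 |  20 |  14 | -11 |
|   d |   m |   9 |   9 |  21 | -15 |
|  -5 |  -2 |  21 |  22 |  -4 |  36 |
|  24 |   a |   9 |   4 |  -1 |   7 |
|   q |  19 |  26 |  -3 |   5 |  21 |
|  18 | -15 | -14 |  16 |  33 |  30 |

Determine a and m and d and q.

a = 25, m = 24, d = 20, q = 0

Rows 1 and 3 both sum to 68, so that's the common total.
Row 4 has 24 + 9 + 4 − 1 + 7 = 43; the blank must be 68 − 43 = 25.
Column 2 has 17 − 2 + 25 + 19 − 15 = 44; the blank must be 68 − 44 = 24.
Row 2 has 24 + 9 + 9 + 21 − 15 = 48; the blank must be 68 − 48 = 20.
Row 5 has 19 + 26 − 3 + 5 + 21 = 68; the blank must be 68 − 68 = 0.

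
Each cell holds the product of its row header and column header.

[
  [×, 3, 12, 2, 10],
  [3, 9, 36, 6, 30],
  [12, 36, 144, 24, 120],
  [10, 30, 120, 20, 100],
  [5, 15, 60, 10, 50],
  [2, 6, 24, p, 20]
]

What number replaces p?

4

2 × 2 = 4.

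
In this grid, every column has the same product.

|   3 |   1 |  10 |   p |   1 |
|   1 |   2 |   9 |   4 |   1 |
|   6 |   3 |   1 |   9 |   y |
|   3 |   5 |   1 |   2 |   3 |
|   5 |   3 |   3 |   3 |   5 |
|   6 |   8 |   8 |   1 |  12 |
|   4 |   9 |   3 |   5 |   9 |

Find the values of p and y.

p = 6, y = 4

Columns 1 and 2 each multiply to 6480, so every column has product 6480.
Column 4: 4×9×2×3×1×5 = 1080, so the missing entry is 6480 ÷ 1080 = 6.
Column 5: 1×1×3×5×12×9 = 1620, so the missing entry is 6480 ÷ 1620 = 4.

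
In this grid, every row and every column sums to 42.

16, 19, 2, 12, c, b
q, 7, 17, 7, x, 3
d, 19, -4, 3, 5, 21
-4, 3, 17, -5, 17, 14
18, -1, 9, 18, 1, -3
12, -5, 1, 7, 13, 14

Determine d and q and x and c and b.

Row 3 has 19 − 4 + 3 + 5 + 21 = 44; the blank must be 42 − 44 = -2.
Column 6 has 3 + 21 + 14 − 3 + 14 = 49; the blank must be 42 − 49 = -7.
Row 1 has 16 + 19 + 2 + 12 − 7 = 42; the blank must be 42 − 42 = 0.
Column 5 has 0 + 5 + 17 + 1 + 13 = 36; the blank must be 42 − 36 = 6.
Row 2 has 7 + 17 + 7 + 6 + 3 = 40; the blank must be 42 − 40 = 2.

d = -2, q = 2, x = 6, c = 0, b = -7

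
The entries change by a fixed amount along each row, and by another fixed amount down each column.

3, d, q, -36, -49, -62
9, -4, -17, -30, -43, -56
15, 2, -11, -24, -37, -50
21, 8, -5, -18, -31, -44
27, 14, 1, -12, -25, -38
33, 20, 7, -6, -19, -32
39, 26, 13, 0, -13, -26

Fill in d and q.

Along each row the entries change by -13 per step; down each column they change by 6.
Row 1: from 3 at column 1, stepping by -13 to column 2 gives -10.
Row 1: from 3 at column 1, stepping by -13 to column 3 gives -23.

d = -10, q = -23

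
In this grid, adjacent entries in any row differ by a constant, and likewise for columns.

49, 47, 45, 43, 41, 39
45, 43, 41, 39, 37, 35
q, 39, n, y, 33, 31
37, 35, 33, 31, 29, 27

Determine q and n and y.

Along each row the entries change by -2 per step; down each column they change by -4.
Row 3: from 39 at column 2, stepping by -2 to column 1 gives 41.
Row 3: from 39 at column 2, stepping by -2 to column 3 gives 37.
Row 3: from 39 at column 2, stepping by -2 to column 4 gives 35.

q = 41, n = 37, y = 35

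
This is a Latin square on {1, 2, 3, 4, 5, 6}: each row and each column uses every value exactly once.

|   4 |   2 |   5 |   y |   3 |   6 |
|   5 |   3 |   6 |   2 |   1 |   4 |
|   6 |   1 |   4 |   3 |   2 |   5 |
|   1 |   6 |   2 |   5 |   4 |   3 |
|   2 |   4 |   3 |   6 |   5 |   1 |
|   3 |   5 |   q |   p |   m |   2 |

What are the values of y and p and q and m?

y = 1, p = 4, q = 1, m = 6

For row 6, column 5: column 5 already has {1, 2, 3, 4, 5}; that leaves 6.
At (row 1, col 4): row 1 already has {2, 3, 4, 5, 6}, so the value is 1.
At (row 6, col 4): column 4 already has {1, 2, 3, 5, 6}, so the value is 4.
Cell (6,3): row 6 already has {2, 3, 4, 5, 6} → 1.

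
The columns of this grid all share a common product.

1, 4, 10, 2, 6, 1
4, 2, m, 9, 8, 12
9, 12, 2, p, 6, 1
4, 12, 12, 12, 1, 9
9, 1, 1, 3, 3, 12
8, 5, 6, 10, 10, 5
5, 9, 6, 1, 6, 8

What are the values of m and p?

m = 6, p = 8

Columns 2 and 6 each multiply to 51840, so every column has product 51840.
Column 3: 10×2×12×1×6×6 = 8640, so the missing entry is 51840 ÷ 8640 = 6.
Column 4: 2×9×12×3×10×1 = 6480, so the missing entry is 51840 ÷ 6480 = 8.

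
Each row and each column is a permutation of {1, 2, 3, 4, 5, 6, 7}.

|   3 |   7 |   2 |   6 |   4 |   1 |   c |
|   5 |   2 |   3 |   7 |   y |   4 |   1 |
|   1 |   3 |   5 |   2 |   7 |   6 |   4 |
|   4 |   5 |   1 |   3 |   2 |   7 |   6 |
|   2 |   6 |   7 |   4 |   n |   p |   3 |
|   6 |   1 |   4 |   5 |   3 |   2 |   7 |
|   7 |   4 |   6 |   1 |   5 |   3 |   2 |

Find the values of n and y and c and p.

n = 1, y = 6, c = 5, p = 5

For row 5, column 6: column 6 already has {1, 2, 3, 4, 6, 7}; that leaves 5.
At (row 5, col 5): row 5 already has {2, 3, 4, 5, 6, 7}, so the value is 1.
Cell (2,5): row 2 already has {1, 2, 3, 4, 5, 7} → 6.
Cell (1,7): row 1 already has {1, 2, 3, 4, 6, 7} → 5.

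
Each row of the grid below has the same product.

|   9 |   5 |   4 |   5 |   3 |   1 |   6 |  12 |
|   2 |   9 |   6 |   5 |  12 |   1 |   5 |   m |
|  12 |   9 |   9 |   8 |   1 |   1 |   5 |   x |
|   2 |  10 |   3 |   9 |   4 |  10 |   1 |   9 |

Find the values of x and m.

Rows 1 and 4 each multiply to 194400, so every row has product 194400.
Row 3: 12×9×9×8×1×1×5 = 38880, so the missing entry is 194400 ÷ 38880 = 5.
Row 2: 2×9×6×5×12×1×5 = 32400, so the missing entry is 194400 ÷ 32400 = 6.

x = 5, m = 6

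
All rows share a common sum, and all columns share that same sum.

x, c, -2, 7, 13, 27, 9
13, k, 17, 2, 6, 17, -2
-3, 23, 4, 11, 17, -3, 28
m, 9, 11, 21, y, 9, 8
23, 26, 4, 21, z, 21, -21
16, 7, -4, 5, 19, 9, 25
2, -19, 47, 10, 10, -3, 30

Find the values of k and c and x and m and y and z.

Rows 3 and 6 both sum to 77, so that's the common total.
Row 5: 23 + 26 + 4 + 21 + 21 − 21 = 74, so its missing entry is 77 − 74 = 3.
Column 5: 13 + 6 + 17 + 3 + 19 + 10 = 68, so its missing entry is 77 − 68 = 9.
Row 2: 13 + 17 + 2 + 6 + 17 − 2 = 53, so its missing entry is 77 − 53 = 24.
Column 2: 24 + 23 + 9 + 26 + 7 − 19 = 70, so its missing entry is 77 − 70 = 7.
Row 1: 7 − 2 + 7 + 13 + 27 + 9 = 61, so its missing entry is 77 − 61 = 16.
Row 4: 9 + 11 + 21 + 9 + 9 + 8 = 67, so its missing entry is 77 − 67 = 10.

k = 24, c = 7, x = 16, m = 10, y = 9, z = 3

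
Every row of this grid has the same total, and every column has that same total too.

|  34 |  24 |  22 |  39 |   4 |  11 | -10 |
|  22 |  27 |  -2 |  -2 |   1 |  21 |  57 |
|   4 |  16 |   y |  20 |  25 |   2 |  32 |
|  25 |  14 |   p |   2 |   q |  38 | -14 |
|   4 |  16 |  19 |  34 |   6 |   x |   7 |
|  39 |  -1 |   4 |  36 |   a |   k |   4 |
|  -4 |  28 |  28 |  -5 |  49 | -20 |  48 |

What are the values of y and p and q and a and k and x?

y = 25, p = 28, q = 31, a = 8, k = 34, x = 38

Rows 1 and 2 both sum to 124, so that's the common total.
Row 5 has 4 + 16 + 19 + 34 + 6 + 7 = 86; the blank must be 124 − 86 = 38.
Column 6 has 11 + 21 + 2 + 38 + 38 − 20 = 90; the blank must be 124 − 90 = 34.
Row 6 has 39 − 1 + 4 + 36 + 34 + 4 = 116; the blank must be 124 − 116 = 8.
Column 5 has 4 + 1 + 25 + 6 + 8 + 49 = 93; the blank must be 124 − 93 = 31.
Row 3 has 4 + 16 + 20 + 25 + 2 + 32 = 99; the blank must be 124 − 99 = 25.
Row 4 has 25 + 14 + 2 + 31 + 38 − 14 = 96; the blank must be 124 − 96 = 28.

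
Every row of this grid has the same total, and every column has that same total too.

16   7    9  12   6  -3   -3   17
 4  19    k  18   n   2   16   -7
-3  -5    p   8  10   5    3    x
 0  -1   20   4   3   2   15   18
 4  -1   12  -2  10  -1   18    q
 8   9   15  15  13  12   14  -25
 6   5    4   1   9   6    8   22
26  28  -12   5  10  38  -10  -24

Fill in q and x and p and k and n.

q = 21, x = 39, p = 4, k = 9, n = 0

Rows 1 and 4 both sum to 61, so that's the common total.
The known cells in column 5 total 61, leaving 61 − 61 = 0 for the blank.
The known cells in row 2 total 52, leaving 61 − 52 = 9 for the blank.
The known cells in column 3 total 57, leaving 61 − 57 = 4 for the blank.
The known cells in row 3 total 22, leaving 61 − 22 = 39 for the blank.
The known cells in row 5 total 40, leaving 61 − 40 = 21 for the blank.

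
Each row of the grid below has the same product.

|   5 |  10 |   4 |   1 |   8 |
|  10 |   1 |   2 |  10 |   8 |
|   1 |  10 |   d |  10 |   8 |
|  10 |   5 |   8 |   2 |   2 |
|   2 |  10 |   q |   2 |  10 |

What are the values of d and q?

d = 2, q = 4

Rows 1 and 2 each multiply to 1600, so every row has product 1600.
Row 3: 1×10×10×8 = 800, so the missing entry is 1600 ÷ 800 = 2.
Row 5: 2×10×2×10 = 400, so the missing entry is 1600 ÷ 400 = 4.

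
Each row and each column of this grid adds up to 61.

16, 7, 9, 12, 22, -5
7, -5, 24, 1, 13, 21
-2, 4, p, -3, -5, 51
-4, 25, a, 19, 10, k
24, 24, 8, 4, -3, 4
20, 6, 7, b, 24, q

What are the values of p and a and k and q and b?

Row 3: -2 + 4 − 3 − 5 + 51 = 45, so its missing entry is 61 − 45 = 16.
Column 4: 12 + 1 − 3 + 19 + 4 = 33, so its missing entry is 61 − 33 = 28.
Row 6: 20 + 6 + 7 + 28 + 24 = 85, so its missing entry is 61 − 85 = -24.
Column 3: 9 + 24 + 16 + 8 + 7 = 64, so its missing entry is 61 − 64 = -3.
Row 4: -4 + 25 − 3 + 19 + 10 = 47, so its missing entry is 61 − 47 = 14.

p = 16, a = -3, k = 14, q = -24, b = 28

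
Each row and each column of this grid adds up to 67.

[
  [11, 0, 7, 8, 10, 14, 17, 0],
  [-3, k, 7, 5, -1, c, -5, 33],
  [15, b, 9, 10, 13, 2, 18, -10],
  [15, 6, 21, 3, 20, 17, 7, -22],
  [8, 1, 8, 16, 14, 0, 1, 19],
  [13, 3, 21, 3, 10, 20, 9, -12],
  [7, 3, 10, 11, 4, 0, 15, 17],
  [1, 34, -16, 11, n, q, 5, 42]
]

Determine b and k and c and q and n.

b = 10, k = 10, c = 21, q = -7, n = -3

Column 5: 10 − 1 + 13 + 20 + 14 + 10 + 4 = 70, so its missing entry is 67 − 70 = -3.
Row 3: 15 + 9 + 10 + 13 + 2 + 18 − 10 = 57, so its missing entry is 67 − 57 = 10.
Column 2: 0 + 10 + 6 + 1 + 3 + 3 + 34 = 57, so its missing entry is 67 − 57 = 10.
Row 2: -3 + 10 + 7 + 5 − 1 − 5 + 33 = 46, so its missing entry is 67 − 46 = 21.
Row 8: 1 + 34 − 16 + 11 − 3 + 5 + 42 = 74, so its missing entry is 67 − 74 = -7.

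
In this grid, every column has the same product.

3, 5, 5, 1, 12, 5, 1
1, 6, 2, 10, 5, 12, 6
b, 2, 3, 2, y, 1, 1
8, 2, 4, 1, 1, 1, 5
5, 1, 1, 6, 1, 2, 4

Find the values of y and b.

Columns 4 and 7 each multiply to 120, so every column has product 120.
Column 5: 12×5×1×1 = 60, so the missing entry is 120 ÷ 60 = 2.
Column 1: 3×1×8×5 = 120, so the missing entry is 120 ÷ 120 = 1.

y = 2, b = 1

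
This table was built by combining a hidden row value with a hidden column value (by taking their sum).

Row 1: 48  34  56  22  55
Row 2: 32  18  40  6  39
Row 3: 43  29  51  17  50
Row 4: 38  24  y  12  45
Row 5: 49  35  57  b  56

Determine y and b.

y = 46, b = 23

The difference between any two rows is the same in every column — this is an addition table with the headers hidden.
Row 4 minus row 1 is 45 − 55 = -10, so its entry in column 3 is 56 + (-10) = 46.
Row 5 minus row 1 is 56 − 55 = 1, so its entry in column 4 is 22 + 1 = 23.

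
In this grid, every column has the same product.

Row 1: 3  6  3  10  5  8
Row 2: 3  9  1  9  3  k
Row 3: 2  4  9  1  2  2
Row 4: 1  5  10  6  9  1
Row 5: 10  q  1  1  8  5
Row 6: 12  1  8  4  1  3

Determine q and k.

Columns 1 and 4 each multiply to 2160, so every column has product 2160.
Column 2: 6×9×4×5×1 = 1080, so the missing entry is 2160 ÷ 1080 = 2.
Column 6: 8×2×1×5×3 = 240, so the missing entry is 2160 ÷ 240 = 9.

q = 2, k = 9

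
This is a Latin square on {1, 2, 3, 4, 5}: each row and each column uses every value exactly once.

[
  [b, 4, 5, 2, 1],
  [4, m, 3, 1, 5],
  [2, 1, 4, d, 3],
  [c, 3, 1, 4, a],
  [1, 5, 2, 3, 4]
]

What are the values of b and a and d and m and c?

b = 3, a = 2, d = 5, m = 2, c = 5

At (row 4, col 5): column 5 already has {1, 3, 4, 5}, so the value is 2.
For row 1, column 1: row 1 already has {1, 2, 4, 5}; that leaves 3.
Cell (2,2): row 2 already has {1, 3, 4, 5} → 2.
For row 4, column 1: row 4 already has {1, 2, 3, 4}; that leaves 5.
For row 3, column 4: row 3 already has {1, 2, 3, 4}; that leaves 5.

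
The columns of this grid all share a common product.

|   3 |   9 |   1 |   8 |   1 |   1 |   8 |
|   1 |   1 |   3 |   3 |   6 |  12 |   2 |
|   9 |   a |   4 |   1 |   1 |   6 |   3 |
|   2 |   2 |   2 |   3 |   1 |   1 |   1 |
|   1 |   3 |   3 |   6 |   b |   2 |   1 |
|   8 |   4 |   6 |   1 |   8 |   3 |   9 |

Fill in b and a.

b = 9, a = 2

Columns 1 and 3 each multiply to 432, so every column has product 432.
Column 5: 1×6×1×1×8 = 48, so the missing entry is 432 ÷ 48 = 9.
Column 2: 9×1×2×3×4 = 216, so the missing entry is 432 ÷ 216 = 2.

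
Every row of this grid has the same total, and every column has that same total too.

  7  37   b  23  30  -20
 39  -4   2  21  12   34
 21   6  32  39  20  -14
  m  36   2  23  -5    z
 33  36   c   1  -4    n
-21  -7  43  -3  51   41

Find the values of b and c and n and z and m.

b = 27, c = -2, n = 40, z = 23, m = 25

Rows 2 and 3 both sum to 104, so that's the common total.
The known cells in column 1 total 79, leaving 104 − 79 = 25 for the blank.
The known cells in row 1 total 77, leaving 104 − 77 = 27 for the blank.
The known cells in column 3 total 106, leaving 104 − 106 = -2 for the blank.
The known cells in row 5 total 64, leaving 104 − 64 = 40 for the blank.
The known cells in row 4 total 81, leaving 104 − 81 = 23 for the blank.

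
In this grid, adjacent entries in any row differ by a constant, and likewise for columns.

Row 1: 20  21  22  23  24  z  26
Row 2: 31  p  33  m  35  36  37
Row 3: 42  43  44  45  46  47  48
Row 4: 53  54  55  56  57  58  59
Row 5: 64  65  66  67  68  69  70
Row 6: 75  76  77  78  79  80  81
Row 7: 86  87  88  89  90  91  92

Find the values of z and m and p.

Along each row the entries change by 1 per step; down each column they change by 11.
Row 1: from 20 at column 1, stepping by 1 to column 6 gives 25.
Row 2: from 31 at column 1, stepping by 1 to column 4 gives 34.
Row 2: from 31 at column 1, stepping by 1 to column 2 gives 32.

z = 25, m = 34, p = 32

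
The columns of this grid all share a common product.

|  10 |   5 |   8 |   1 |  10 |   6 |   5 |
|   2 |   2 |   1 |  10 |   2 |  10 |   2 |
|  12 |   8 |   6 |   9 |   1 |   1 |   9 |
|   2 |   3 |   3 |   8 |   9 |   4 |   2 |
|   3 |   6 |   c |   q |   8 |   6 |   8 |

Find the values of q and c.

q = 2, c = 10

Columns 1 and 7 each multiply to 1440, so every column has product 1440.
Column 4: 1×10×9×8 = 720, so the missing entry is 1440 ÷ 720 = 2.
Column 3: 8×1×6×3 = 144, so the missing entry is 1440 ÷ 144 = 10.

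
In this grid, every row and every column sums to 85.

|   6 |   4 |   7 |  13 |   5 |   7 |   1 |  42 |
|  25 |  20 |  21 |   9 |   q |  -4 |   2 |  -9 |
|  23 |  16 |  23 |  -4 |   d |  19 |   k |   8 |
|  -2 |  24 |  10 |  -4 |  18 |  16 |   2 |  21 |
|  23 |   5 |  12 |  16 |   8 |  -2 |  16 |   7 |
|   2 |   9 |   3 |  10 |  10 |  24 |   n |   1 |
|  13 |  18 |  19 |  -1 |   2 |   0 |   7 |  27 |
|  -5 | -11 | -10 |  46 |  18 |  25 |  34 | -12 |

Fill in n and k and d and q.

n = 26, k = -3, d = 3, q = 21

Row 6: 2 + 9 + 3 + 10 + 10 + 24 + 1 = 59, so its missing entry is 85 − 59 = 26.
Column 7: 1 + 2 + 2 + 16 + 26 + 7 + 34 = 88, so its missing entry is 85 − 88 = -3.
Row 3: 23 + 16 + 23 − 4 + 19 − 3 + 8 = 82, so its missing entry is 85 − 82 = 3.
Row 2: 25 + 20 + 21 + 9 − 4 + 2 − 9 = 64, so its missing entry is 85 − 64 = 21.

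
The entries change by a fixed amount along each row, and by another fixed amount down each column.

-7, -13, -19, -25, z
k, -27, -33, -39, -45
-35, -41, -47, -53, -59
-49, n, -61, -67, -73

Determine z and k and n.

z = -31, k = -21, n = -55

Along each row the entries change by -6 per step; down each column they change by -14.
Row 1: from -7 at column 1, stepping by -6 to column 5 gives -31.
Row 2: from -27 at column 2, stepping by -6 to column 1 gives -21.
Row 4: from -49 at column 1, stepping by -6 to column 2 gives -55.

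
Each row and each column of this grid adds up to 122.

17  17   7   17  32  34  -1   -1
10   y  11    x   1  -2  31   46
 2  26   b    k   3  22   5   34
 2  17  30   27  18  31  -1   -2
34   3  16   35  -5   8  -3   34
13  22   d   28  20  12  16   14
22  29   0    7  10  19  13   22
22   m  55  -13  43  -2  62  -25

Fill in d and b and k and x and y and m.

d = -3, b = 6, k = 24, x = -3, y = 28, m = -20

Row 8: 22 + 55 − 13 + 43 − 2 + 62 − 25 = 142, so its missing entry is 122 − 142 = -20.
Column 2: 17 + 26 + 17 + 3 + 22 + 29 − 20 = 94, so its missing entry is 122 − 94 = 28.
Row 2: 10 + 28 + 11 + 1 − 2 + 31 + 46 = 125, so its missing entry is 122 − 125 = -3.
Column 4: 17 − 3 + 27 + 35 + 28 + 7 − 13 = 98, so its missing entry is 122 − 98 = 24.
Row 3: 2 + 26 + 24 + 3 + 22 + 5 + 34 = 116, so its missing entry is 122 − 116 = 6.
Row 6: 13 + 22 + 28 + 20 + 12 + 16 + 14 = 125, so its missing entry is 122 − 125 = -3.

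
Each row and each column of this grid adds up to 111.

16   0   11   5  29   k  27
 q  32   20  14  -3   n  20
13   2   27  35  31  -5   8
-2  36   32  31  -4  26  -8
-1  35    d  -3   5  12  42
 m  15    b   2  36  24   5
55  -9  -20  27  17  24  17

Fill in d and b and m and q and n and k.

The known cells in row 5 total 90, leaving 111 − 90 = 21 for the blank.
The known cells in row 1 total 88, leaving 111 − 88 = 23 for the blank.
The known cells in column 6 total 104, leaving 111 − 104 = 7 for the blank.
The known cells in row 2 total 90, leaving 111 − 90 = 21 for the blank.
The known cells in column 1 total 102, leaving 111 − 102 = 9 for the blank.
The known cells in row 6 total 91, leaving 111 − 91 = 20 for the blank.

d = 21, b = 20, m = 9, q = 21, n = 7, k = 23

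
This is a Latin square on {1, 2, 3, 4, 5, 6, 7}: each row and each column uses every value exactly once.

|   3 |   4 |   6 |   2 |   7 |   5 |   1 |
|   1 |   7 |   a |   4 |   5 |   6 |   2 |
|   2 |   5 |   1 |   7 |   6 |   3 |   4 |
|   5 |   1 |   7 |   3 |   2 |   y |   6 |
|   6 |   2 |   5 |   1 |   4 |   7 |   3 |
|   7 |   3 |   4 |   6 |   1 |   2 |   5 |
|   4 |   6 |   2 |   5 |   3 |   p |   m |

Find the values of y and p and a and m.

y = 4, p = 1, a = 3, m = 7

For row 7, column 7: column 7 already has {1, 2, 3, 4, 5, 6}; that leaves 7.
Cell (2,3): row 2 already has {1, 2, 4, 5, 6, 7} → 3.
For row 7, column 6: row 7 already has {2, 3, 4, 5, 6, 7}; that leaves 1.
For row 4, column 6: row 4 already has {1, 2, 3, 5, 6, 7}; that leaves 4.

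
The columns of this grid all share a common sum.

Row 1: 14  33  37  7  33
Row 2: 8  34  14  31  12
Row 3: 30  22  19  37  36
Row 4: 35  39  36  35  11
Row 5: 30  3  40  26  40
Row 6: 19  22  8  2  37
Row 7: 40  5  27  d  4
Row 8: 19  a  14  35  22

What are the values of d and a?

Column 3 sums to 195 and so does column 5; that's the common total.
In column 4 the known cells total 173, leaving 195 − 173 = 22.
In column 2 the known cells total 158, leaving 195 − 158 = 37.

d = 22, a = 37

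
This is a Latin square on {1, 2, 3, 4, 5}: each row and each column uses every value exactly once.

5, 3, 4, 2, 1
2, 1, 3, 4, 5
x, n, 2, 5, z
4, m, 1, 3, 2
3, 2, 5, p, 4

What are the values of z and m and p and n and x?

Cell (3,5): column 5 already has {1, 2, 4, 5} → 3.
At (row 5, col 4): row 5 already has {2, 3, 4, 5}, so the value is 1.
At (row 4, col 2): row 4 already has {1, 2, 3, 4}, so the value is 5.
For row 3, column 2: column 2 already has {1, 2, 3, 5}; that leaves 4.
At (row 3, col 1): row 3 already has {2, 3, 4, 5}, so the value is 1.

z = 3, m = 5, p = 1, n = 4, x = 1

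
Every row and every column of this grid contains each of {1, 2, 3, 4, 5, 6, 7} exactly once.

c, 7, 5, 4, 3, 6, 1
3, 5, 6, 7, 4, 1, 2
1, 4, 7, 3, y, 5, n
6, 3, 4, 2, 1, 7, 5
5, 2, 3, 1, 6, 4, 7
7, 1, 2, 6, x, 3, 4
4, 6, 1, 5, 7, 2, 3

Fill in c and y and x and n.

c = 2, y = 2, x = 5, n = 6

Cell (6,5): row 6 already has {1, 2, 3, 4, 6, 7} → 5.
At (row 3, col 5): column 5 already has {1, 3, 4, 5, 6, 7}, so the value is 2.
Cell (3,7): row 3 already has {1, 2, 3, 4, 5, 7} → 6.
For row 1, column 1: row 1 already has {1, 3, 4, 5, 6, 7}; that leaves 2.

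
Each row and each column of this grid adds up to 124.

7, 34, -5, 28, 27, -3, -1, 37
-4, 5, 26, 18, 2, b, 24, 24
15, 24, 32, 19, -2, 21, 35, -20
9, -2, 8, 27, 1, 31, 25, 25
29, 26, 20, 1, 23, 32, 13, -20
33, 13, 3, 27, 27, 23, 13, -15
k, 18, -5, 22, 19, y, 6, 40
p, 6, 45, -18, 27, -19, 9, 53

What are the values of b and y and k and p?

The known cells in row 8 total 103, leaving 124 − 103 = 21 for the blank.
The known cells in column 1 total 110, leaving 124 − 110 = 14 for the blank.
The known cells in row 7 total 114, leaving 124 − 114 = 10 for the blank.
The known cells in row 2 total 95, leaving 124 − 95 = 29 for the blank.

b = 29, y = 10, k = 14, p = 21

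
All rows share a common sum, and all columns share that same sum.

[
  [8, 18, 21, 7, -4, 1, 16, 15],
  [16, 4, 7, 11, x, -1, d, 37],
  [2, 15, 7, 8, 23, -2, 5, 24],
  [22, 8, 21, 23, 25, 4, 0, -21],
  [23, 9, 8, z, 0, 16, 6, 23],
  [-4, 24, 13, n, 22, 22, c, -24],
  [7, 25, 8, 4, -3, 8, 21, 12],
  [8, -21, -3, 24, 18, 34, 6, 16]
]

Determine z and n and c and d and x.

Rows 1 and 3 both sum to 82, so that's the common total.
Row 5 has 23 + 9 + 8 + 0 + 16 + 6 + 23 = 85; the blank must be 82 − 85 = -3.
Column 5 has -4 + 23 + 25 + 0 + 22 − 3 + 18 = 81; the blank must be 82 − 81 = 1.
Column 4 has 7 + 11 + 8 + 23 − 3 + 4 + 24 = 74; the blank must be 82 − 74 = 8.
Row 6 has -4 + 24 + 13 + 8 + 22 + 22 − 24 = 61; the blank must be 82 − 61 = 21.
Row 2 has 16 + 4 + 7 + 11 + 1 − 1 + 37 = 75; the blank must be 82 − 75 = 7.

z = -3, n = 8, c = 21, d = 7, x = 1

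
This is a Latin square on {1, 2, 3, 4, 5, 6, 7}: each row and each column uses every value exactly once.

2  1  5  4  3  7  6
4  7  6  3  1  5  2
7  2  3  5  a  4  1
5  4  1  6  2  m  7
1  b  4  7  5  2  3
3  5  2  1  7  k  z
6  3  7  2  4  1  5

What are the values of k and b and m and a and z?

k = 6, b = 6, m = 3, a = 6, z = 4

For row 3, column 5: row 3 already has {1, 2, 3, 4, 5, 7}; that leaves 6.
Cell (6,7): column 7 already has {1, 2, 3, 5, 6, 7} → 4.
For row 6, column 6: row 6 already has {1, 2, 3, 4, 5, 7}; that leaves 6.
Cell (5,2): row 5 already has {1, 2, 3, 4, 5, 7} → 6.
For row 4, column 6: row 4 already has {1, 2, 4, 5, 6, 7}; that leaves 3.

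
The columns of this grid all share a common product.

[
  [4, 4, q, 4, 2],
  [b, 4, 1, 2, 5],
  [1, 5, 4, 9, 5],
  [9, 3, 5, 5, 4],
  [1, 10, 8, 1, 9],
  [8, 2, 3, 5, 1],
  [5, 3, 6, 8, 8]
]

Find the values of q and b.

Columns 4 and 5 each multiply to 14400, so every column has product 14400.
Column 3: 1×4×5×8×3×6 = 2880, so the missing entry is 14400 ÷ 2880 = 5.
Column 1: 4×1×9×1×8×5 = 1440, so the missing entry is 14400 ÷ 1440 = 10.

q = 5, b = 10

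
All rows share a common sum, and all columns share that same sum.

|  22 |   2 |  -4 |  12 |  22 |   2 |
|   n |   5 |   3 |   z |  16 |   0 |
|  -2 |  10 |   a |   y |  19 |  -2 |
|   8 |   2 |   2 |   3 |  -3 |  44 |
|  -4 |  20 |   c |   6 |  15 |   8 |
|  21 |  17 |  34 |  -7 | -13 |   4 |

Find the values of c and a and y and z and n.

c = 11, a = 10, y = 21, z = 21, n = 11

Rows 1 and 4 both sum to 56, so that's the common total.
Row 5 has -4 + 20 + 6 + 15 + 8 = 45; the blank must be 56 − 45 = 11.
Column 3 has -4 + 3 + 2 + 11 + 34 = 46; the blank must be 56 − 46 = 10.
Row 3 has -2 + 10 + 10 + 19 − 2 = 35; the blank must be 56 − 35 = 21.
Column 1 has 22 − 2 + 8 − 4 + 21 = 45; the blank must be 56 − 45 = 11.
Row 2 has 11 + 5 + 3 + 16 + 0 = 35; the blank must be 56 − 35 = 21.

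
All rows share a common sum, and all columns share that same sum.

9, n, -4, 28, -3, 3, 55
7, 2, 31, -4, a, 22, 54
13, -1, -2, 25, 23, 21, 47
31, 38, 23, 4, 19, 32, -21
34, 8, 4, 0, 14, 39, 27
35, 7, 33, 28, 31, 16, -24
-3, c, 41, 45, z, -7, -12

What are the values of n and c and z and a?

n = 38, c = 34, z = 28, a = 14

Rows 3 and 4 both sum to 126, so that's the common total.
Row 1: 9 − 4 + 28 − 3 + 3 + 55 = 88, so its missing entry is 126 − 88 = 38.
Column 2: 38 + 2 − 1 + 38 + 8 + 7 = 92, so its missing entry is 126 − 92 = 34.
Row 7: -3 + 34 + 41 + 45 − 7 − 12 = 98, so its missing entry is 126 − 98 = 28.
Row 2: 7 + 2 + 31 − 4 + 22 + 54 = 112, so its missing entry is 126 − 112 = 14.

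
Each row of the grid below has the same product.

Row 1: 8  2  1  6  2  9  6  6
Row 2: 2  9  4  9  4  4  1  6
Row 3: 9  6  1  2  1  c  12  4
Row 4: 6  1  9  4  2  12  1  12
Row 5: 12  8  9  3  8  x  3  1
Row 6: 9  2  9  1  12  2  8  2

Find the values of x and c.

Rows 2 and 6 each multiply to 62208, so every row has product 62208.
Row 5: 12×8×9×3×8×3×1 = 62208, so the missing entry is 62208 ÷ 62208 = 1.
Row 3: 9×6×1×2×1×12×4 = 5184, so the missing entry is 62208 ÷ 5184 = 12.

x = 1, c = 12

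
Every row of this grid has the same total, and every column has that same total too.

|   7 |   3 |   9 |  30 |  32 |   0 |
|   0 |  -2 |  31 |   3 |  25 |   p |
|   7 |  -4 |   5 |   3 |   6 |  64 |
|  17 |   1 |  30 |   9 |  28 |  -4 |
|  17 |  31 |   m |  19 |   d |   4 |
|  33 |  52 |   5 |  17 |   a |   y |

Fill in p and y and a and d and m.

p = 24, y = -7, a = -19, d = 9, m = 1

Rows 1 and 3 both sum to 81, so that's the common total.
The known cells in row 2 total 57, leaving 81 − 57 = 24 for the blank.
The known cells in column 6 total 88, leaving 81 − 88 = -7 for the blank.
The known cells in row 6 total 100, leaving 81 − 100 = -19 for the blank.
The known cells in column 5 total 72, leaving 81 − 72 = 9 for the blank.
The known cells in row 5 total 80, leaving 81 − 80 = 1 for the blank.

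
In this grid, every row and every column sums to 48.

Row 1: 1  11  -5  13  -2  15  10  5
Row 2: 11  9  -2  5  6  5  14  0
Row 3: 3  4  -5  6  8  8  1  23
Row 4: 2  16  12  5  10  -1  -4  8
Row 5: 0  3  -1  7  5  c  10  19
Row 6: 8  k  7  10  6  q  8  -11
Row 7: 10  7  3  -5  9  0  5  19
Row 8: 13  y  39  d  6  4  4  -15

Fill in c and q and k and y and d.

c = 5, q = 12, k = 8, y = -10, d = 7

The known cells in column 4 total 41, leaving 48 − 41 = 7 for the blank.
The known cells in row 8 total 58, leaving 48 − 58 = -10 for the blank.
The known cells in column 2 total 40, leaving 48 − 40 = 8 for the blank.
The known cells in row 6 total 36, leaving 48 − 36 = 12 for the blank.
The known cells in row 5 total 43, leaving 48 − 43 = 5 for the blank.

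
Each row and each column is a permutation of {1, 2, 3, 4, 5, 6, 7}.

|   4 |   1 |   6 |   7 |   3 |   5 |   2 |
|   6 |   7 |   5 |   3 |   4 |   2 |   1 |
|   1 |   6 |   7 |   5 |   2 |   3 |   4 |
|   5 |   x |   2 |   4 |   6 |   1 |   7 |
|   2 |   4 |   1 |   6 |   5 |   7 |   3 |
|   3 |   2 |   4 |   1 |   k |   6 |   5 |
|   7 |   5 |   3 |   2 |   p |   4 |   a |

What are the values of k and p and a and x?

k = 7, p = 1, a = 6, x = 3

For row 4, column 2: row 4 already has {1, 2, 4, 5, 6, 7}; that leaves 3.
At (row 6, col 5): row 6 already has {1, 2, 3, 4, 5, 6}, so the value is 7.
At (row 7, col 7): column 7 already has {1, 2, 3, 4, 5, 7}, so the value is 6.
For row 7, column 5: row 7 already has {2, 3, 4, 5, 6, 7}; that leaves 1.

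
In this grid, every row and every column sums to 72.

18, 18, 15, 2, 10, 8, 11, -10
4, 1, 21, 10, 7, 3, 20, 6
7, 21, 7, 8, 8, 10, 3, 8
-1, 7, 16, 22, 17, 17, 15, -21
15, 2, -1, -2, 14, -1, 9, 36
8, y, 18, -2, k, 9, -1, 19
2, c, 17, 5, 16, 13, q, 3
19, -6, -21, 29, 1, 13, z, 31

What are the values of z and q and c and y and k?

Column 5 has 10 + 7 + 8 + 17 + 14 + 16 + 1 = 73; the blank must be 72 − 73 = -1.
Row 6 has 8 + 18 − 2 − 1 + 9 − 1 + 19 = 50; the blank must be 72 − 50 = 22.
Column 2 has 18 + 1 + 21 + 7 + 2 + 22 − 6 = 65; the blank must be 72 − 65 = 7.
Row 8 has 19 − 6 − 21 + 29 + 1 + 13 + 31 = 66; the blank must be 72 − 66 = 6.
Row 7 has 2 + 7 + 17 + 5 + 16 + 13 + 3 = 63; the blank must be 72 − 63 = 9.

z = 6, q = 9, c = 7, y = 22, k = -1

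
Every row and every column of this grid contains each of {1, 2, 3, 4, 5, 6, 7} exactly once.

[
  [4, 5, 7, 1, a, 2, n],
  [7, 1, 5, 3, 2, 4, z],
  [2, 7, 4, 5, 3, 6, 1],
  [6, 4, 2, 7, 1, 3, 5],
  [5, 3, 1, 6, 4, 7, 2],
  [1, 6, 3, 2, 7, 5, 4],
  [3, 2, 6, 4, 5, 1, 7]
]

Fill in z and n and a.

At (row 2, col 7): row 2 already has {1, 2, 3, 4, 5, 7}, so the value is 6.
At (row 1, col 5): column 5 already has {1, 2, 3, 4, 5, 7}, so the value is 6.
At (row 1, col 7): row 1 already has {1, 2, 4, 5, 6, 7}, so the value is 3.

z = 6, n = 3, a = 6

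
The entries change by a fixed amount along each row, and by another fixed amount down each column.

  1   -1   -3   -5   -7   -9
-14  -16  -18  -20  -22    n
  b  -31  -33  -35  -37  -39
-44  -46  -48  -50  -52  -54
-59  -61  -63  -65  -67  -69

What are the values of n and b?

n = -24, b = -29

Along each row the entries change by -2 per step; down each column they change by -15.
Row 2: from -14 at column 1, stepping by -2 to column 6 gives -24.
Row 3: from -31 at column 2, stepping by -2 to column 1 gives -29.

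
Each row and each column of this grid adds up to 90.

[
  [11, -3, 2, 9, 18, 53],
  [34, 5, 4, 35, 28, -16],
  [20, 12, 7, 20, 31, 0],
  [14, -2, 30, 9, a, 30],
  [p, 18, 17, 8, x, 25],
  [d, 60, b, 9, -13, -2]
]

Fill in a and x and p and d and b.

The known cells in row 4 total 81, leaving 90 − 81 = 9 for the blank.
The known cells in column 5 total 73, leaving 90 − 73 = 17 for the blank.
The known cells in row 5 total 85, leaving 90 − 85 = 5 for the blank.
The known cells in column 1 total 84, leaving 90 − 84 = 6 for the blank.
The known cells in row 6 total 60, leaving 90 − 60 = 30 for the blank.

a = 9, x = 17, p = 5, d = 6, b = 30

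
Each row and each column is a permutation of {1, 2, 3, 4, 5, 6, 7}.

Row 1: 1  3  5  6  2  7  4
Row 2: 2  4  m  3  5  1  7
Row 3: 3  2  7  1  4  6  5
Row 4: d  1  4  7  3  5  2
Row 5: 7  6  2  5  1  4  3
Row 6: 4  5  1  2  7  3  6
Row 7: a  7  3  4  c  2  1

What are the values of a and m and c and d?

a = 5, m = 6, c = 6, d = 6

For row 2, column 3: row 2 already has {1, 2, 3, 4, 5, 7}; that leaves 6.
At (row 7, col 5): column 5 already has {1, 2, 3, 4, 5, 7}, so the value is 6.
For row 4, column 1: row 4 already has {1, 2, 3, 4, 5, 7}; that leaves 6.
Cell (7,1): row 7 already has {1, 2, 3, 4, 6, 7} → 5.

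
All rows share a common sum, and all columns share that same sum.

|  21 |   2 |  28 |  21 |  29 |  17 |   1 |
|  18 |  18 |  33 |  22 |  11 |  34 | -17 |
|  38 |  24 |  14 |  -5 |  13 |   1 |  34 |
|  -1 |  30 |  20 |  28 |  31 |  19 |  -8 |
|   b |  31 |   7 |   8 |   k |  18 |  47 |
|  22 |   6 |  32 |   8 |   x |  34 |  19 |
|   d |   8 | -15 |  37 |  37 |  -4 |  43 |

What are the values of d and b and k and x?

d = 13, b = 8, k = 0, x = -2

Rows 1 and 2 both sum to 119, so that's the common total.
Row 6 has 22 + 6 + 32 + 8 + 34 + 19 = 121; the blank must be 119 − 121 = -2.
Column 5 has 29 + 11 + 13 + 31 − 2 + 37 = 119; the blank must be 119 − 119 = 0.
Row 5 has 31 + 7 + 8 + 0 + 18 + 47 = 111; the blank must be 119 − 111 = 8.
Row 7 has 8 − 15 + 37 + 37 − 4 + 43 = 106; the blank must be 119 − 106 = 13.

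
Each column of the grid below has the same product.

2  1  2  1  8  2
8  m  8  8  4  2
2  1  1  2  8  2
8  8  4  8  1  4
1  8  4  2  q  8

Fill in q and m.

q = 1, m = 4

Columns 4 and 6 each multiply to 256, so every column has product 256.
Column 5: 8×4×8×1 = 256, so the missing entry is 256 ÷ 256 = 1.
Column 2: 1×1×8×8 = 64, so the missing entry is 256 ÷ 64 = 4.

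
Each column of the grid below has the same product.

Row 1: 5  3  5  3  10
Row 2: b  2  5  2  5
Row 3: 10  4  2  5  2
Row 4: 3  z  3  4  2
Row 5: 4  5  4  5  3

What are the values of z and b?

z = 5, b = 1

Columns 4 and 5 each multiply to 600, so every column has product 600.
Column 2: 3×2×4×5 = 120, so the missing entry is 600 ÷ 120 = 5.
Column 1: 5×10×3×4 = 600, so the missing entry is 600 ÷ 600 = 1.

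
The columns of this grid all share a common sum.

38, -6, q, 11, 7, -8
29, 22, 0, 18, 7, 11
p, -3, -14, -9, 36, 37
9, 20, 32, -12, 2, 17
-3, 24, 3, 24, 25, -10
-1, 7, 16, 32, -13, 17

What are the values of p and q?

Columns 4 and 5 both add up to 64, so every column sums to 64.
Column 1: 38 + 29 + 9 − 3 − 1 = 72, so the missing entry is 64 − 72 = -8.
Column 3: 0 − 14 + 32 + 3 + 16 = 37, so the missing entry is 64 − 37 = 27.

p = -8, q = 27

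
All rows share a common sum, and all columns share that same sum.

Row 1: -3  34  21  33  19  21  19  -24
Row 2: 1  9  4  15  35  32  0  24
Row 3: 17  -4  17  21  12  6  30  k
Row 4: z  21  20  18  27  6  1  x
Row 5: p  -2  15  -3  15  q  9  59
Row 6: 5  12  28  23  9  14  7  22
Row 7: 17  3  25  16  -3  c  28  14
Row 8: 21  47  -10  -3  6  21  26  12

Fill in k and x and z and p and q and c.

k = 21, x = -8, z = 35, p = 27, q = 0, c = 20

Rows 1 and 2 both sum to 120, so that's the common total.
The known cells in row 3 total 99, leaving 120 − 99 = 21 for the blank.
The known cells in row 7 total 100, leaving 120 − 100 = 20 for the blank.
The known cells in column 8 total 128, leaving 120 − 128 = -8 for the blank.
The known cells in row 4 total 85, leaving 120 − 85 = 35 for the blank.
The known cells in column 1 total 93, leaving 120 − 93 = 27 for the blank.
The known cells in row 5 total 120, leaving 120 − 120 = 0 for the blank.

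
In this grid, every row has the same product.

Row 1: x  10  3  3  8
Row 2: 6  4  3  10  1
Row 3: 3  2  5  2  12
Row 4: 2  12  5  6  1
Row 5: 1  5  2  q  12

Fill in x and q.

x = 1, q = 6

Rows 2 and 3 each multiply to 720, so every row has product 720.
Row 1: 10×3×3×8 = 720, so the missing entry is 720 ÷ 720 = 1.
Row 5: 1×5×2×12 = 120, so the missing entry is 720 ÷ 120 = 6.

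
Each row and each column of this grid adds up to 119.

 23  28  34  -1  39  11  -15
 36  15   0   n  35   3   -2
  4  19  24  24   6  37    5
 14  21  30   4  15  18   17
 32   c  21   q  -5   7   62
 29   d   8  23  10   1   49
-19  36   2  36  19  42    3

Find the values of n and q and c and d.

Row 2 has 36 + 15 + 0 + 35 + 3 − 2 = 87; the blank must be 119 − 87 = 32.
Row 6 has 29 + 8 + 23 + 10 + 1 + 49 = 120; the blank must be 119 − 120 = -1.
Column 2 has 28 + 15 + 19 + 21 − 1 + 36 = 118; the blank must be 119 − 118 = 1.
Row 5 has 32 + 1 + 21 − 5 + 7 + 62 = 118; the blank must be 119 − 118 = 1.

n = 32, q = 1, c = 1, d = -1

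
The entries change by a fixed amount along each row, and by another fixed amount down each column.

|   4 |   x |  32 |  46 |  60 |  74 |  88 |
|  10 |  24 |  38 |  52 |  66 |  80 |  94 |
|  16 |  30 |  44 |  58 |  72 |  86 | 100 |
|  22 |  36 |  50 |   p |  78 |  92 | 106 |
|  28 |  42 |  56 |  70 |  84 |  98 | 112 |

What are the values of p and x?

p = 64, x = 18

Along each row the entries change by 14 per step; down each column they change by 6.
Row 4: from 22 at column 1, stepping by 14 to column 4 gives 64.
Row 1: from 4 at column 1, stepping by 14 to column 2 gives 18.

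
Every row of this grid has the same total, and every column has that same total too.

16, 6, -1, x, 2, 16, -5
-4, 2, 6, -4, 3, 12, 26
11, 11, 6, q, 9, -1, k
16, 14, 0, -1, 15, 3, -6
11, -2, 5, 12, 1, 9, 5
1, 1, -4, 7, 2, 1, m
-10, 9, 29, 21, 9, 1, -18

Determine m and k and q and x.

Rows 2 and 4 both sum to 41, so that's the common total.
Row 1 has 16 + 6 − 1 + 2 + 16 − 5 = 34; the blank must be 41 − 34 = 7.
Column 4 has 7 − 4 − 1 + 12 + 7 + 21 = 42; the blank must be 41 − 42 = -1.
Row 3 has 11 + 11 + 6 − 1 + 9 − 1 = 35; the blank must be 41 − 35 = 6.
Row 6 has 1 + 1 − 4 + 7 + 2 + 1 = 8; the blank must be 41 − 8 = 33.

m = 33, k = 6, q = -1, x = 7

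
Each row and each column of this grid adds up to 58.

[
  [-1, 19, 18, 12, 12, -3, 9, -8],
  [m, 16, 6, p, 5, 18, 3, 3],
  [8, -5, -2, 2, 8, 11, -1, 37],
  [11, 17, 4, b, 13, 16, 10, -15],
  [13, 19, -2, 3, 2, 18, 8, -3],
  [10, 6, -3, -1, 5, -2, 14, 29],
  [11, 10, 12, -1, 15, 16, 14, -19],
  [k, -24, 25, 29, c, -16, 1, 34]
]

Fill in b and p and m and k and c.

Column 5: 12 + 5 + 8 + 13 + 2 + 5 + 15 = 60, so its missing entry is 58 − 60 = -2.
Row 8: -24 + 25 + 29 − 2 − 16 + 1 + 34 = 47, so its missing entry is 58 − 47 = 11.
Row 4: 11 + 17 + 4 + 13 + 16 + 10 − 15 = 56, so its missing entry is 58 − 56 = 2.
Column 1: -1 + 8 + 11 + 13 + 10 + 11 + 11 = 63, so its missing entry is 58 − 63 = -5.
Row 2: -5 + 16 + 6 + 5 + 18 + 3 + 3 = 46, so its missing entry is 58 − 46 = 12.

b = 2, p = 12, m = -5, k = 11, c = -2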